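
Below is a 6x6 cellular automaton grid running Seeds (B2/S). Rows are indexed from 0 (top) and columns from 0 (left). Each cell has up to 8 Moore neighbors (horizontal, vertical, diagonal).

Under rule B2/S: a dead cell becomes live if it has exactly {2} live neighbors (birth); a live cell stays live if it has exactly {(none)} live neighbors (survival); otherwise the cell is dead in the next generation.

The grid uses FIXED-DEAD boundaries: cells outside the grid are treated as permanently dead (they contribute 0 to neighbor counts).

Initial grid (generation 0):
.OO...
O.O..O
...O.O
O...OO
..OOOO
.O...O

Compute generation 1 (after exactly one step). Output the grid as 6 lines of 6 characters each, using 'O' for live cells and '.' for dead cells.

Simulating step by step:
Generation 0 (given above): 16 live cells
Generation 1: 6 live cells
(generation 1 grid is the final answer)

Answer: O..O..
......
O.O...
.O....
O.....
......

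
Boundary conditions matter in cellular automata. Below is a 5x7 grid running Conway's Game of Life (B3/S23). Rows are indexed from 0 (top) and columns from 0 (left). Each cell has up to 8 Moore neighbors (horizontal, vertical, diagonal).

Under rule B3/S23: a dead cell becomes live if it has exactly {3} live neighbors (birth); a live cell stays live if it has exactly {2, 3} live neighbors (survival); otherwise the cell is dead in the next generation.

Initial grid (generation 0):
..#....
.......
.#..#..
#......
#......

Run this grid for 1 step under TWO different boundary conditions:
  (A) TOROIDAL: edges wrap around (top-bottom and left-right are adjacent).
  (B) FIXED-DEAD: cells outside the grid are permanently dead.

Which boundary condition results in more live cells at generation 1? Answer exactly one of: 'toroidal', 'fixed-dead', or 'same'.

Under TOROIDAL boundary, generation 1:
.......
.......
.......
##.....
.#.....
Population = 3

Under FIXED-DEAD boundary, generation 1:
.......
.......
.......
##.....
.......
Population = 2

Comparison: toroidal=3, fixed-dead=2 -> toroidal

Answer: toroidal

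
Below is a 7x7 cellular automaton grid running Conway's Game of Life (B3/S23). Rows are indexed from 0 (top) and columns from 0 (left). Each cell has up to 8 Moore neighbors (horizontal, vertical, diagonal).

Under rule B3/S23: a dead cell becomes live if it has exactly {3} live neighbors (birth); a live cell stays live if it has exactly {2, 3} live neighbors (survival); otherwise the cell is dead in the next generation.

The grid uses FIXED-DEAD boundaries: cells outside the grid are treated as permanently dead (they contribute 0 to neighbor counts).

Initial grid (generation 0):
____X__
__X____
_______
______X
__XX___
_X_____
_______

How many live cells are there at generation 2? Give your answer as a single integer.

Answer: 0

Derivation:
Simulating step by step:
Generation 0 (given above): 6 live cells
Generation 1: 2 live cells
_______
_______
_______
_______
__X____
__X____
_______
Generation 2: 0 live cells
_______
_______
_______
_______
_______
_______
_______
Population at generation 2: 0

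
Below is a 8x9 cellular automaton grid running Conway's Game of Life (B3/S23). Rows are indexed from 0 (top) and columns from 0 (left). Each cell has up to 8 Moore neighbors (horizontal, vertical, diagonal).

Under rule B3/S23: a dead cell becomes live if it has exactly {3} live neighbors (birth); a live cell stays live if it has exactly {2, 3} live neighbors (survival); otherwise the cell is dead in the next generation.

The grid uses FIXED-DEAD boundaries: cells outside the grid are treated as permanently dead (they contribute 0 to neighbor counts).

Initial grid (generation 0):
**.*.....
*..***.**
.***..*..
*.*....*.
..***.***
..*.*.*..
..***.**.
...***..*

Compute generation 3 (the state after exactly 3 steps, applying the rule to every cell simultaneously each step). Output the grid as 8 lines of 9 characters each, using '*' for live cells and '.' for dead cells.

Answer: *.**.**..
*.**.***.
.....*.**
...**..**
........*
.*...**.*
.*.*.*..*
......*..

Derivation:
Simulating step by step:
Generation 0 (given above): 34 live cells
Generation 1: 28 live cells
****.....
*....***.
*....**.*
....**..*
..*.*.*.*
.*......*
..*...**.
..*..***.
Generation 2: 28 live cells
***...*..
*.*.**.*.
........*
...**...*
...**...*
.***.**.*
.**..*..*
.....*.*.
Generation 3: 28 live cells
(generation 3 grid is the final answer)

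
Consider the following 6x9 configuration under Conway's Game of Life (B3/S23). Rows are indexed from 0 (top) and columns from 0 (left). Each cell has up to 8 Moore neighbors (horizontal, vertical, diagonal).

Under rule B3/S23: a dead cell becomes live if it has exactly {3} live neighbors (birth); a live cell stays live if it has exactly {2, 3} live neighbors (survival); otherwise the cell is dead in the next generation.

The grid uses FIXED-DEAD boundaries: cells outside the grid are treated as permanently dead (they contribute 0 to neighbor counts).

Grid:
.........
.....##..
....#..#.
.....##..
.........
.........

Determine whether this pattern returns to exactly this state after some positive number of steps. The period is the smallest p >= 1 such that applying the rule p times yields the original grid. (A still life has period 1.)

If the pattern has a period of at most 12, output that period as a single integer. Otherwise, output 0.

Answer: 1

Derivation:
Simulating and comparing each generation to the original:
Gen 0 (original, given above): 6 live cells
Gen 1: 6 live cells, MATCHES original -> period = 1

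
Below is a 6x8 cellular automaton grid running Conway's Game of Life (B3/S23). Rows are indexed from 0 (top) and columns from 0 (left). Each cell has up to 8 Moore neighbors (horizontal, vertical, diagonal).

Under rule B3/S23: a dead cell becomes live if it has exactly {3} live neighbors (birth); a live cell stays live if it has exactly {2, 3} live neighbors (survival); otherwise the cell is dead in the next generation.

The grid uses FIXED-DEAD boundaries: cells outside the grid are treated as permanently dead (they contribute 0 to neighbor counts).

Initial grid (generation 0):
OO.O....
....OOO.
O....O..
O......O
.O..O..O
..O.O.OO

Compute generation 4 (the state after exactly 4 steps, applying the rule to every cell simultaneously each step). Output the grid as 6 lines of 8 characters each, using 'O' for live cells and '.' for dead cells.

Simulating step by step:
Generation 0 (given above): 17 live cells
Generation 1: 20 live cells
....OO..
OO..OOO.
....OO..
OO....O.
.O.O.O.O
...O.OOO
Generation 2: 16 live cells
....O.O.
...O..O.
....O...
OOO...O.
OO...O.O
..O..O.O
Generation 3: 15 live cells
.....O..
...OO...
.OOO.O..
O.O..OO.
O....O.O
.O......
Generation 4: 12 live cells
(generation 4 grid is the final answer)

Answer: ....O...
...O.O..
.O...OO.
O.OO.O..
O....O..
........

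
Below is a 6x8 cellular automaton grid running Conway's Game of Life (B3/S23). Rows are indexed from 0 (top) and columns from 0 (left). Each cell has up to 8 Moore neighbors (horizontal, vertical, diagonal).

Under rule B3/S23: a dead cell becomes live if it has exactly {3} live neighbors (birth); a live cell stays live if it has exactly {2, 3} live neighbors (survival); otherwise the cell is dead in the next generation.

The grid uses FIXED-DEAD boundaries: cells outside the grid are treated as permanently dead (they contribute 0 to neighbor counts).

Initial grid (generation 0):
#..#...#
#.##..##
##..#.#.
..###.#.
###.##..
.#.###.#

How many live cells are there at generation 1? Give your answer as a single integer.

Answer: 22

Derivation:
Simulating step by step:
Generation 0 (given above): 26 live cells
Generation 1: 22 live cells
.###..##
#.######
#...#.#.
......#.
#.......
##.#.##.
Population at generation 1: 22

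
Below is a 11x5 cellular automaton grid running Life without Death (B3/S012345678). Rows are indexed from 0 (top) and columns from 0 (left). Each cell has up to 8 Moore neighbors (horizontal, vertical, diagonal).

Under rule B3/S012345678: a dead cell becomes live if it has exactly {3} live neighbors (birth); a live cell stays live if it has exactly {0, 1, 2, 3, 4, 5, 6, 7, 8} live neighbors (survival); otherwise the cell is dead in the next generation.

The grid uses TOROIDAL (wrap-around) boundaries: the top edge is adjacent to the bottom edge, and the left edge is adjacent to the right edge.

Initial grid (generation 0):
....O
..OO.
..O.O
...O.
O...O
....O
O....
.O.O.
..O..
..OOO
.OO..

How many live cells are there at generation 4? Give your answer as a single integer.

Simulating step by step:
Generation 0 (given above): 18 live cells
Generation 1: 28 live cells
.O..O
..OOO
..O.O
O..O.
O..OO
....O
O...O
.OOO.
.OO.O
..OOO
OOO.O
Generation 2: 35 live cells
.O..O
.OOOO
OOO.O
OOOO.
O..OO
....O
OOO.O
.OOO.
.OO.O
..OOO
OOO.O
Generation 3: 36 live cells
.O..O
.OOOO
OOO.O
OOOO.
O..OO
..O.O
OOO.O
.OOO.
.OO.O
..OOO
OOO.O
Generation 4: 36 live cells
.O..O
.OOOO
OOO.O
OOOO.
O..OO
..O.O
OOO.O
.OOO.
.OO.O
..OOO
OOO.O
Population at generation 4: 36

Answer: 36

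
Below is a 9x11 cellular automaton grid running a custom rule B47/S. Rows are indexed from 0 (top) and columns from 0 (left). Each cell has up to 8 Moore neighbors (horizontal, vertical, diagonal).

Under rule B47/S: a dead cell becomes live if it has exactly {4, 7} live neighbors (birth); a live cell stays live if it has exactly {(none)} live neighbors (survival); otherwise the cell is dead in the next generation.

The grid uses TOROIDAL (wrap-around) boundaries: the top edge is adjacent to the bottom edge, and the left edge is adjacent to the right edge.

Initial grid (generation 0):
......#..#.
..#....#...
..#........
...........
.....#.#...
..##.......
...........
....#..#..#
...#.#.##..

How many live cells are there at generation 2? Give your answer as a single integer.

Simulating step by step:
Generation 0 (given above): 16 live cells
Generation 1: 3 live cells
.......##..
...........
...........
...........
...........
...........
...........
...........
......#....
Generation 2: 0 live cells
...........
...........
...........
...........
...........
...........
...........
...........
...........
Population at generation 2: 0

Answer: 0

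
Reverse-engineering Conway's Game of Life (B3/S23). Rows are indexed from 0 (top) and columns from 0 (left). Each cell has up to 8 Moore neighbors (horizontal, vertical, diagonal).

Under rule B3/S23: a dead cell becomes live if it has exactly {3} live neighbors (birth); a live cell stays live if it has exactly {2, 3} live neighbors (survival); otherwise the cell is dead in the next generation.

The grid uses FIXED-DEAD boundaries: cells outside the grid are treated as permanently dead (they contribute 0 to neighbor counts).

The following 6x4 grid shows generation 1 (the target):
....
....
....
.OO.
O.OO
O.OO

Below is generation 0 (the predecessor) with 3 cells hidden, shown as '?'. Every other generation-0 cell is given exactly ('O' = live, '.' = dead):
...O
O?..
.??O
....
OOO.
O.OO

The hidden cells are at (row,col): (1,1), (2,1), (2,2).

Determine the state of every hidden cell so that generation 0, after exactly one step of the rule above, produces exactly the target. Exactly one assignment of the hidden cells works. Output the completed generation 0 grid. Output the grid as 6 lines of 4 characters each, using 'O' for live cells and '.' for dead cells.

Hidden generation-0 cells (in order): (1,1), (2,1), (2,2).
A hidden cell only influences target cells in its own 3x3 neighborhood. Try each of the 2^3 = 8 assignments, step the completed generation 0 forward once under B3/S23, and compare with the target:
  (1,1)=. (2,1)=. (2,2)=. -> step reproduces the target at every cell -> ACCEPT
  (1,1)=. (2,1)=. (2,2)=O -> step gives (1,2)='O' but target has '.' -> reject
  (1,1)=. (2,1)=O (2,2)=. -> step gives (1,2)='O' but target has '.' -> reject
  (1,1)=. (2,1)=O (2,2)=O -> step gives (1,1)='O' but target has '.' -> reject
  (1,1)=O (2,1)=. (2,2)=. -> step gives (1,2)='O' but target has '.' -> reject
  (1,1)=O (2,1)=. (2,2)=O -> step gives (1,1)='O' but target has '.' -> reject
  (1,1)=O (2,1)=O (2,2)=. -> step gives (1,0)='O' but target has '.' -> reject
  (1,1)=O (2,1)=O (2,2)=O -> step gives (1,0)='O' but target has '.' -> reject
Unique solution: (1,1)=dead, (2,1)=dead, (2,2)=dead.
Check: live-neighbor counts of every cell in the completed generation 0:
1110
0122
1110
2332
2433
2532
Applying B3/S23 to generation 0 with these counts gives:
....
....
....
.OO.
O.OO
O.OO
which matches the target exactly.

Answer: ...O
O...
...O
....
OOO.
O.OO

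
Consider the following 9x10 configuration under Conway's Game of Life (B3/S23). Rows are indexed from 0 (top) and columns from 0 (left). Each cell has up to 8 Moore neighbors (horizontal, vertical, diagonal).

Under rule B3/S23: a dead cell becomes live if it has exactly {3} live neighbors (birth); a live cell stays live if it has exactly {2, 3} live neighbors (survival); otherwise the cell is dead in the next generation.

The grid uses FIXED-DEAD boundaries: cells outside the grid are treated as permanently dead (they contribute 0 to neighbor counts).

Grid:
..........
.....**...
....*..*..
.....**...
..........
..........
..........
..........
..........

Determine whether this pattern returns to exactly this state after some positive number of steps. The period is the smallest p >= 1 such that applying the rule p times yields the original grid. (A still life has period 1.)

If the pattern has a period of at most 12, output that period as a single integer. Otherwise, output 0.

Answer: 1

Derivation:
Simulating and comparing each generation to the original:
Gen 0 (original, given above): 6 live cells
Gen 1: 6 live cells, MATCHES original -> period = 1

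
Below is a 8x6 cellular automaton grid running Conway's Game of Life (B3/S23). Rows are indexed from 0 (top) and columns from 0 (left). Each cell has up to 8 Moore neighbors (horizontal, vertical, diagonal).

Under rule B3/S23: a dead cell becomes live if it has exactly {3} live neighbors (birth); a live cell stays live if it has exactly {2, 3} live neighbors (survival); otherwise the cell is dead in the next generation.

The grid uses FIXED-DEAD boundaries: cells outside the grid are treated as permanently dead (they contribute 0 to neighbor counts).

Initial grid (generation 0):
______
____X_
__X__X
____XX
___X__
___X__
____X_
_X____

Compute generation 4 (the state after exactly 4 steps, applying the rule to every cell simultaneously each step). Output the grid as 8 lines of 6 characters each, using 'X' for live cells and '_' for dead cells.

Simulating step by step:
Generation 0 (given above): 9 live cells
Generation 1: 8 live cells
______
______
___X_X
___XXX
___X__
___XX_
______
______
Generation 2: 9 live cells
______
______
___X_X
__XX_X
__X__X
___XX_
______
______
Generation 3: 9 live cells
______
______
__XX__
__XX_X
__X__X
___XX_
______
______
Generation 4: 8 live cells
(generation 4 grid is the final answer)

Answer: ______
______
__XXX_
_X____
__X__X
___XX_
______
______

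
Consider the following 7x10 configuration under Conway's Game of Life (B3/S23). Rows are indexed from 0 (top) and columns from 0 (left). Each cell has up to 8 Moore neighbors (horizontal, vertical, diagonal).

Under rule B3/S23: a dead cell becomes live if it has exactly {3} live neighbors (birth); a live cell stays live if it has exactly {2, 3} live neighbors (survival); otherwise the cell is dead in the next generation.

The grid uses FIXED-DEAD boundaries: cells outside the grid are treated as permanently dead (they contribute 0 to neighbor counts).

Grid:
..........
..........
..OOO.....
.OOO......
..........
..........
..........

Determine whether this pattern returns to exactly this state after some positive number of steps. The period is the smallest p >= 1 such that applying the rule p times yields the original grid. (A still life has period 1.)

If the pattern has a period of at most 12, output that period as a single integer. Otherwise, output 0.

Simulating and comparing each generation to the original:
Gen 0 (original, given above): 6 live cells
Gen 1: 6 live cells, differs from original
Gen 2: 6 live cells, MATCHES original -> period = 2

Answer: 2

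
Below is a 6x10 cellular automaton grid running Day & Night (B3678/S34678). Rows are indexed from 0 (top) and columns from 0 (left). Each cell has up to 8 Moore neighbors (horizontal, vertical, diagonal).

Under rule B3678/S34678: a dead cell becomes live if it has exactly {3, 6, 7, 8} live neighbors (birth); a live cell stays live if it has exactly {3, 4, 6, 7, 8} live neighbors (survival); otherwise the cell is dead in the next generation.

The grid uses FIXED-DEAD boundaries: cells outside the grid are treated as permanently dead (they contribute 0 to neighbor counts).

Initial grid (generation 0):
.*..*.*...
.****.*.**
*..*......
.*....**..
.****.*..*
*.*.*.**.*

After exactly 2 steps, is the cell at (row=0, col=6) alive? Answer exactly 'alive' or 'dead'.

Answer: dead

Derivation:
Simulating step by step:
Generation 0 (given above): 27 live cells
Generation 1: 23 live cells
.......*..
*****..*..
...****.*.
**..**....
****..*...
..*.....*.
Generation 2: 21 live cells
.***......
..***..**.
....*.**..
**.....*..
*.****....
..**......

Cell (0,6) at generation 2: 0 -> dead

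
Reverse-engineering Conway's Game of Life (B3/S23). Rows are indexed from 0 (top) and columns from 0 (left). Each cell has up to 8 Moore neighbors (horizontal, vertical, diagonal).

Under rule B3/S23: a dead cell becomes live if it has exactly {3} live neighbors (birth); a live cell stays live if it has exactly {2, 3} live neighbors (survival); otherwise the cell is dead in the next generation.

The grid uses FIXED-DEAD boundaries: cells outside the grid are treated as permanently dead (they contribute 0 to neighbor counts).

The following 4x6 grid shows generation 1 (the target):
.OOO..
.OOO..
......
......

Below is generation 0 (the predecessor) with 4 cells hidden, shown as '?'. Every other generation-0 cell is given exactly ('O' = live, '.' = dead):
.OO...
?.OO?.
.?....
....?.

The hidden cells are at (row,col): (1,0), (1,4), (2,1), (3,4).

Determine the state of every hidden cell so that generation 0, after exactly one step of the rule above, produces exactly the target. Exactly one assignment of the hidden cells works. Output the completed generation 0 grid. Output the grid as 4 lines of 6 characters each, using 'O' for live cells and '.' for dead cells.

Answer: .OO...
..OO..
......
......

Derivation:
Hidden generation-0 cells (in order): (1,0), (1,4), (2,1), (3,4).
A hidden cell only influences target cells in its own 3x3 neighborhood. Try each of the 2^4 = 16 assignments, step the completed generation 0 forward once under B3/S23, and compare with the target:
  (1,0)=. (1,4)=. (2,1)=. (3,4)=. -> step reproduces the target at every cell -> ACCEPT
  (1,0)=. (1,4)=. (2,1)=. (3,4)=O -> step gives (2,3)='O' but target has '.' -> reject
  (1,0)=. (1,4)=. (2,1)=O (3,4)=. -> step gives (1,1)='.' but target has 'O' -> reject
  (1,0)=. (1,4)=. (2,1)=O (3,4)=O -> step gives (1,1)='.' but target has 'O' -> reject
  (1,0)=. (1,4)=O (2,1)=. (3,4)=. -> step gives (0,3)='.' but target has 'O' -> reject
  (1,0)=. (1,4)=O (2,1)=. (3,4)=O -> step gives (0,3)='.' but target has 'O' -> reject
  (1,0)=. (1,4)=O (2,1)=O (3,4)=. -> step gives (0,3)='.' but target has 'O' -> reject
  (1,0)=. (1,4)=O (2,1)=O (3,4)=O -> step gives (0,3)='.' but target has 'O' -> reject
  (1,0)=O (1,4)=. (2,1)=. (3,4)=. -> step gives (1,1)='.' but target has 'O' -> reject
  (1,0)=O (1,4)=. (2,1)=. (3,4)=O -> step gives (1,1)='.' but target has 'O' -> reject
  (1,0)=O (1,4)=. (2,1)=O (3,4)=. -> step gives (1,0)='O' but target has '.' -> reject
  (1,0)=O (1,4)=. (2,1)=O (3,4)=O -> step gives (1,0)='O' but target has '.' -> reject
  (1,0)=O (1,4)=O (2,1)=. (3,4)=. -> step gives (0,3)='.' but target has 'O' -> reject
  (1,0)=O (1,4)=O (2,1)=. (3,4)=O -> step gives (0,3)='.' but target has 'O' -> reject
  (1,0)=O (1,4)=O (2,1)=O (3,4)=. -> step gives (0,3)='.' but target has 'O' -> reject
  (1,0)=O (1,4)=O (2,1)=O (3,4)=O -> step gives (0,3)='.' but target has 'O' -> reject
Unique solution: (1,0)=dead, (1,4)=dead, (2,1)=dead, (3,4)=dead.
Check: live-neighbor counts of every cell in the completed generation 0:
123310
133210
012210
000000
Applying B3/S23 to generation 0 with these counts gives:
.OOO..
.OOO..
......
......
which matches the target exactly.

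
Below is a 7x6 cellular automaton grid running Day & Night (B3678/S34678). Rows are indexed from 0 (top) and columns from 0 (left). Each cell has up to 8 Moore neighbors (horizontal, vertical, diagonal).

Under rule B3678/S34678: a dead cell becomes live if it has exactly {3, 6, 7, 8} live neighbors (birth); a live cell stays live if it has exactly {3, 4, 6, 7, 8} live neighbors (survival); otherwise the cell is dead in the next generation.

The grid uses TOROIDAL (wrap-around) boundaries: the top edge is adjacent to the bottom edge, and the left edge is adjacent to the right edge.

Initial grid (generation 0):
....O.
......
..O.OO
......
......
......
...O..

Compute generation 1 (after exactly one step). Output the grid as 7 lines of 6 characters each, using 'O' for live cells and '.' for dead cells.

Answer: ......
...OOO
......
......
......
......
......

Derivation:
Simulating step by step:
Generation 0 (given above): 5 live cells
Generation 1: 3 live cells
(generation 1 grid is the final answer)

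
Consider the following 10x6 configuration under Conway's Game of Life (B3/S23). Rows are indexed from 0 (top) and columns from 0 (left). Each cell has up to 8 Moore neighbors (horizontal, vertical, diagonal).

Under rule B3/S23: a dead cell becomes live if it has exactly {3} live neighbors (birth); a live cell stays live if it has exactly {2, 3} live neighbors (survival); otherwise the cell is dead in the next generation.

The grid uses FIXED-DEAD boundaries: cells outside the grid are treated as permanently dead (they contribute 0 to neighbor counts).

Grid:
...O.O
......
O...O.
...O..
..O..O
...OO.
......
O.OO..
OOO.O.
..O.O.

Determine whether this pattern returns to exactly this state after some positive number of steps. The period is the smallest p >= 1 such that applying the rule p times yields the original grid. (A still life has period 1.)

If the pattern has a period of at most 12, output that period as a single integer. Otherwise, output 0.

Simulating and comparing each generation to the original:
Gen 0 (original, given above): 18 live cells
Gen 1: 14 live cells, differs from original
Gen 2: 12 live cells, differs from original
Gen 3: 13 live cells, differs from original
Gen 4: 12 live cells, differs from original
Gen 5: 7 live cells, differs from original
Gen 6: 9 live cells, differs from original
Gen 7: 8 live cells, differs from original
Gen 8: 6 live cells, differs from original
Gen 9: 5 live cells, differs from original
Gen 10: 5 live cells, differs from original
Gen 11: 5 live cells, differs from original
Gen 12: 5 live cells, differs from original
No period found within 12 steps.

Answer: 0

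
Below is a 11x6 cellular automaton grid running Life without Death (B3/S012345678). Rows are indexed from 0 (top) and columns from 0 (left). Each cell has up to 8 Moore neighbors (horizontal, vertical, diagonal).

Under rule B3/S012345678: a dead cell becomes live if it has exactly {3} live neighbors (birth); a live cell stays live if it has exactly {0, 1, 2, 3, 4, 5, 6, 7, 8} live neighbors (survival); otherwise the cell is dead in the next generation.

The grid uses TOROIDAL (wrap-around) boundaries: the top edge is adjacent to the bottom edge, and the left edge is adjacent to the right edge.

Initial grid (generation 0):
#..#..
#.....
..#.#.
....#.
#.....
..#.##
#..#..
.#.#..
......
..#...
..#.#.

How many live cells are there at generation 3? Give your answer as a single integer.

Simulating step by step:
Generation 0 (given above): 17 live cells
Generation 1: 37 live cells
##.#.#
##.#.#
..####
...###
#..##.
######
##.#.#
.###..
..#...
..##..
.##.#.
Generation 2: 41 live cells
##.#.#
##.#.#
.#####
#..###
#..##.
######
##.#.#
.####.
..#...
..##..
.##.##
Generation 3: 44 live cells
##.#.#
##.#.#
.#####
#..###
#..##.
######
##.#.#
.#####
..#.#.
..###.
.##.##
Population at generation 3: 44

Answer: 44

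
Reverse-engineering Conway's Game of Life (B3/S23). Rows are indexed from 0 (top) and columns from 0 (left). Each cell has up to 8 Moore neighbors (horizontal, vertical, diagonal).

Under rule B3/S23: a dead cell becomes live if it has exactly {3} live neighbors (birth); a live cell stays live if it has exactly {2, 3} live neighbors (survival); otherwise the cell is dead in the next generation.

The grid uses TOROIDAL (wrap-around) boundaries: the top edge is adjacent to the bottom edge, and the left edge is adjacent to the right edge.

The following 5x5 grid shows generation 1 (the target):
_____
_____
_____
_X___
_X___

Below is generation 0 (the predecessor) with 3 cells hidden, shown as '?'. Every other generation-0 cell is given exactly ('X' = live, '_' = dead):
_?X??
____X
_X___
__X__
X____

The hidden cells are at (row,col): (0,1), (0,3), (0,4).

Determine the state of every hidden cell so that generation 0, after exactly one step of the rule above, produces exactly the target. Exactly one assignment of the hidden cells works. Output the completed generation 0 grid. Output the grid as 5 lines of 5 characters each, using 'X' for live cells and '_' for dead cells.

Answer: __X__
____X
_X___
__X__
X____

Derivation:
Hidden generation-0 cells (in order): (0,1), (0,3), (0,4).
A hidden cell only influences target cells in its own 3x3 neighborhood. Try each of the 2^3 = 8 assignments, step the completed generation 0 forward once under B3/S23, and compare with the target:
  (0,1)=_ (0,3)=_ (0,4)=_ -> step reproduces the target at every cell -> ACCEPT
  (0,1)=_ (0,3)=_ (0,4)=X -> step gives (0,0)='X' but target has '_' -> reject
  (0,1)=_ (0,3)=X (0,4)=_ -> step gives (0,3)='X' but target has '_' -> reject
  (0,1)=_ (0,3)=X (0,4)=X -> step gives (0,0)='X' but target has '_' -> reject
  (0,1)=X (0,3)=_ (0,4)=_ -> step gives (0,0)='X' but target has '_' -> reject
  (0,1)=X (0,3)=_ (0,4)=X -> step gives (0,1)='X' but target has '_' -> reject
  (0,1)=X (0,3)=X (0,4)=_ -> step gives (0,0)='X' but target has '_' -> reject
  (0,1)=X (0,3)=X (0,4)=X -> step gives (0,1)='X' but target has '_' -> reject
Unique solution: (0,1)=dead, (0,3)=dead, (0,4)=dead.
Check: live-neighbor counts of every cell in the completed generation 0:
22022
22220
21221
23111
03221
Applying B3/S23 to generation 0 with these counts gives:
_____
_____
_____
_X___
_X___
which matches the target exactly.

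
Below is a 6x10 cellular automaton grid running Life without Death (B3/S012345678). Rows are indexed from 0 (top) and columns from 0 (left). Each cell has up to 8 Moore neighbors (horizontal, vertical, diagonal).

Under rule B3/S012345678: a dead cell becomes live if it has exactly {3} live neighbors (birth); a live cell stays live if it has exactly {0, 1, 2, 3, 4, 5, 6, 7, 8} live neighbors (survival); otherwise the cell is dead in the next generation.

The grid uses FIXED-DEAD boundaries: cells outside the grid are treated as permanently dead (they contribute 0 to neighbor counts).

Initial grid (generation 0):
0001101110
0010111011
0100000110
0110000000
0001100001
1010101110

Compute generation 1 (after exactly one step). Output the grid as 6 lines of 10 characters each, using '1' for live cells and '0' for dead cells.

Answer: 0001101111
0010111011
0101011111
0111000010
0001110111
1010111110

Derivation:
Simulating step by step:
Generation 0 (given above): 25 live cells
Generation 1: 36 live cells
(generation 1 grid is the final answer)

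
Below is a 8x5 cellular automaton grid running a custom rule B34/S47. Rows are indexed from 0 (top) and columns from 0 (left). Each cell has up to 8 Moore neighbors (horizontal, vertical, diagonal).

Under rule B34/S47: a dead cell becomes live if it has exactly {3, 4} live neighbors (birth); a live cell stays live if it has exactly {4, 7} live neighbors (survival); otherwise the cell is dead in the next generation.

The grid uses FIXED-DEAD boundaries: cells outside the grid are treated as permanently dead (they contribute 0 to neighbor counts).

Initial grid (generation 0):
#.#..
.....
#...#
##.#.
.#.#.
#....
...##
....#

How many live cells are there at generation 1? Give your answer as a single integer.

Simulating step by step:
Generation 0 (given above): 13 live cells
Generation 1: 10 live cells
.....
.#...
.#...
..#.#
#.#..
..###
.....
...#.
Population at generation 1: 10

Answer: 10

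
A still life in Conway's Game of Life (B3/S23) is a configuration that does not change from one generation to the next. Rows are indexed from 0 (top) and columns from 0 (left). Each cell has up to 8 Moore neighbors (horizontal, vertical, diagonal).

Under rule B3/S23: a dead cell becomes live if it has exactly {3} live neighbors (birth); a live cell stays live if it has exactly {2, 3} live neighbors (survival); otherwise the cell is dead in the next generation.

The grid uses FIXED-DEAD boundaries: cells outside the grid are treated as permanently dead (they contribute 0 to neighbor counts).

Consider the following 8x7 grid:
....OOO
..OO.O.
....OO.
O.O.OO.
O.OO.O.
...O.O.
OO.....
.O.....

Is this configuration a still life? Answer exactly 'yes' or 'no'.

Answer: no

Derivation:
Compute generation 1 and compare to generation 0 (given above):
Generation 1:
...OOOO
...O...
.OO...O
..O...O
..O..OO
O..O...
OOO....
OO.....
Cell (0,3) differs: gen0=0 vs gen1=1 -> NOT a still life.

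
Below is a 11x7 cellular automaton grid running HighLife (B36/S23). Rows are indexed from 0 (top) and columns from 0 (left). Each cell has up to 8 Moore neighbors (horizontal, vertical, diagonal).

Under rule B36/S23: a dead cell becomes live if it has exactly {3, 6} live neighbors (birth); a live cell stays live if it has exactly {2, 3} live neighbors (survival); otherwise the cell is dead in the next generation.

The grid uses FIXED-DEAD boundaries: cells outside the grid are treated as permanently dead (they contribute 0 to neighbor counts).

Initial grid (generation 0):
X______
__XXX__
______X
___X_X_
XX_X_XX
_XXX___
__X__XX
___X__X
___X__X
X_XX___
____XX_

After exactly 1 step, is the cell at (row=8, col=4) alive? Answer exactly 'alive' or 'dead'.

Answer: alive

Derivation:
Simulating step by step:
Generation 0 (given above): 27 live cells
Generation 1: 29 live cells
___X___
___X___
__X__X_
__X__X_
XXXX_XX
X__X___
_X__XXX
__XXX_X
___XX__
__XX_X_
___XX__

Cell (8,4) at generation 1: 1 -> alive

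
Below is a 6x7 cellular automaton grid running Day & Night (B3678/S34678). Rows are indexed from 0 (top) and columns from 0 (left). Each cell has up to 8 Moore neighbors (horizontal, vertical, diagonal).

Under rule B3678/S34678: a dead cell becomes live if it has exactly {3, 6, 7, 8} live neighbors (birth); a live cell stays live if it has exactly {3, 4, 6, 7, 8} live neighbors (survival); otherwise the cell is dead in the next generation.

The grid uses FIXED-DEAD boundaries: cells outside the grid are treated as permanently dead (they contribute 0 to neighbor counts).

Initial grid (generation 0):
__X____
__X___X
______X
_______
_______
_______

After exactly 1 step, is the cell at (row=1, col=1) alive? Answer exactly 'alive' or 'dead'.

Simulating step by step:
Generation 0 (given above): 4 live cells
Generation 1: 0 live cells
_______
_______
_______
_______
_______
_______

Cell (1,1) at generation 1: 0 -> dead

Answer: dead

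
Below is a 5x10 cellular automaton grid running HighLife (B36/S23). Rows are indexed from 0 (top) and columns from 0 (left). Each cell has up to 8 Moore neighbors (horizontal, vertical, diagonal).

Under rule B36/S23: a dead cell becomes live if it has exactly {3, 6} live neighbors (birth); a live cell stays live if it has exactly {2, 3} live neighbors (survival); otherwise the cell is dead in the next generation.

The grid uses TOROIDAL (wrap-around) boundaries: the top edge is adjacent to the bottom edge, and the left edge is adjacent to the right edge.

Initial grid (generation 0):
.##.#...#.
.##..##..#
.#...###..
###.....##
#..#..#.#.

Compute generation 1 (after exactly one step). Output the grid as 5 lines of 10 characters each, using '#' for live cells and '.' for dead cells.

Answer: ....#.#.#.
...##...#.
#....#.#..
..#..#..#.
.#.#....##

Derivation:
Simulating step by step:
Generation 0 (given above): 22 live cells
Generation 1: 16 live cells
(generation 1 grid is the final answer)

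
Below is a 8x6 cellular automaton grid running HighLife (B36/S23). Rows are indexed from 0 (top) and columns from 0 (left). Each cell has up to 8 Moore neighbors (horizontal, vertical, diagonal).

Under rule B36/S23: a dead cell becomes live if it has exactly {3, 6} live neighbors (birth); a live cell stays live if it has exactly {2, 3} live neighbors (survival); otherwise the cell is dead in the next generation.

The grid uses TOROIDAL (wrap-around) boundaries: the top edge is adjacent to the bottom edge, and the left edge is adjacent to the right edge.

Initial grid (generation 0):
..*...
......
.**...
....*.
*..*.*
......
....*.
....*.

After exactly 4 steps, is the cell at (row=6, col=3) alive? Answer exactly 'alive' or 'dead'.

Answer: alive

Derivation:
Simulating step by step:
Generation 0 (given above): 9 live cells
Generation 1: 13 live cells
......
.**...
......
******
....**
....**
......
...*..
Generation 2: 12 live cells
..*...
......
....**
****..
.**...
....**
....*.
......
Generation 3: 17 live cells
......
......
******
*..***
....**
...***
....**
......
Generation 4: 12 live cells
......
******
.**...
......
......
*..*..
...*.*
......

Cell (6,3) at generation 4: 1 -> alive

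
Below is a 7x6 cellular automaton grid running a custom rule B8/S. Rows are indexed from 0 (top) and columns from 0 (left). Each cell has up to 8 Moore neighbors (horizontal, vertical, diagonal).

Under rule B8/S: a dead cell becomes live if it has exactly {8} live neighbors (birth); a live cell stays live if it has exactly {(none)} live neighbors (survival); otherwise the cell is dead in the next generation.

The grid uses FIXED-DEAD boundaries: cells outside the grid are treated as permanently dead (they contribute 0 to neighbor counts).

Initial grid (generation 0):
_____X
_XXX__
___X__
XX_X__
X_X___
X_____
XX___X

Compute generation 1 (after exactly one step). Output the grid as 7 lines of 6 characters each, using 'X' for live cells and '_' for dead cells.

Simulating step by step:
Generation 0 (given above): 14 live cells
Generation 1: 0 live cells
(generation 1 grid is the final answer)

Answer: ______
______
______
______
______
______
______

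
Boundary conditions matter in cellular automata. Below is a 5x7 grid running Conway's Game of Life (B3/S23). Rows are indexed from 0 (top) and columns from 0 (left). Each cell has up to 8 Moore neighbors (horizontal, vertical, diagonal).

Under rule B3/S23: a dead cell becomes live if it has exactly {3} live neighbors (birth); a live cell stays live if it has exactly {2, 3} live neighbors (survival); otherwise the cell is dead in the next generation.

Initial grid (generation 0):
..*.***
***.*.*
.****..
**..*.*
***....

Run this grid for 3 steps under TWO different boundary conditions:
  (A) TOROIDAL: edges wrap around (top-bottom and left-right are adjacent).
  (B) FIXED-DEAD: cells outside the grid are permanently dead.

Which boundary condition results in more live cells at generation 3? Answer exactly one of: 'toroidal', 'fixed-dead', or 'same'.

Answer: toroidal

Derivation:
Under TOROIDAL boundary, generation 3:
.....*.
.....**
....*..
...**..
...***.
Population = 9

Under FIXED-DEAD boundary, generation 3:
.......
....*..
.....*.
...***.
....*..
Population = 6

Comparison: toroidal=9, fixed-dead=6 -> toroidal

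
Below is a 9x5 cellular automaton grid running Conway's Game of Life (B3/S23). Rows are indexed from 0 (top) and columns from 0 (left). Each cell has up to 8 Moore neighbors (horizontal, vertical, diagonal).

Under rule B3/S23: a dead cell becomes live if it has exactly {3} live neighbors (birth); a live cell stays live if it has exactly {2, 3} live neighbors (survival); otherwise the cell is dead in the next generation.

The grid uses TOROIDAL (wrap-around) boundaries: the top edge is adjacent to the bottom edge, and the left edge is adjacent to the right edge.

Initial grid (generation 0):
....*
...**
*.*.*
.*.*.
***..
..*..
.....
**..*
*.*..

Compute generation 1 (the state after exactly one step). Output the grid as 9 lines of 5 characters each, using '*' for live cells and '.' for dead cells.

Answer: *...*
.....
***..
...*.
*..*.
..*..
**...
**..*
...*.

Derivation:
Simulating step by step:
Generation 0 (given above): 17 live cells
Generation 1: 15 live cells
(generation 1 grid is the final answer)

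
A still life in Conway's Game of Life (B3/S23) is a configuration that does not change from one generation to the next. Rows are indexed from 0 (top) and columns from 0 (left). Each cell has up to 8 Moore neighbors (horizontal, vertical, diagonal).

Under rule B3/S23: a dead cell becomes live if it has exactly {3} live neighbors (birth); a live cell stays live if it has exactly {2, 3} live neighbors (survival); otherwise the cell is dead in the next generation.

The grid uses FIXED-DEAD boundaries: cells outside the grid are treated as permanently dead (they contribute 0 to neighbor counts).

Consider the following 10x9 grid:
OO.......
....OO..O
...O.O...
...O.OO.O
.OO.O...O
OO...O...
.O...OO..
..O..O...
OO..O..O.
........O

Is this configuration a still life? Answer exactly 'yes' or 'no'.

Compute generation 1 and compare to generation 0 (given above):
Generation 1:
.........
....OO...
...O...O.
...O.OOO.
OOOOO.OO.
O...OOO..
OOO.OOO..
O.O.OO...
.O.......
.........
Cell (0,0) differs: gen0=1 vs gen1=0 -> NOT a still life.

Answer: no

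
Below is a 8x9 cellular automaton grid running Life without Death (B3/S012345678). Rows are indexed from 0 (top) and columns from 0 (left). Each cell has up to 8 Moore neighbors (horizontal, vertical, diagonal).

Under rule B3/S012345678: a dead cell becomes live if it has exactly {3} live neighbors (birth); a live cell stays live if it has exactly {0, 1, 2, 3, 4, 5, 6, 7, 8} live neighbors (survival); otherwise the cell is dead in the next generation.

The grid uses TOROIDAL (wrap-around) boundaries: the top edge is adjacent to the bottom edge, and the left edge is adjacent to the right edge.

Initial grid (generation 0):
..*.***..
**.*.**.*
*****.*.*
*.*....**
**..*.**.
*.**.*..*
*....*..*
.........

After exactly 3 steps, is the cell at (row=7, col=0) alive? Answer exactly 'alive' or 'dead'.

Answer: dead

Derivation:
Simulating step by step:
Generation 0 (given above): 34 live cells
Generation 1: 44 live cells
********.
**.*.**.*
*****.*.*
*.*.*..**
**..****.
*.**.*..*
**..**..*
....*.*..
Generation 2: 47 live cells
********.
**.*.**.*
*****.*.*
*.*.*..**
**..****.
*.**.*..*
***.*****
....*.*..
Generation 3: 47 live cells
********.
**.*.**.*
*****.*.*
*.*.*..**
**..****.
*.**.*..*
***.*****
....*.*..

Cell (7,0) at generation 3: 0 -> dead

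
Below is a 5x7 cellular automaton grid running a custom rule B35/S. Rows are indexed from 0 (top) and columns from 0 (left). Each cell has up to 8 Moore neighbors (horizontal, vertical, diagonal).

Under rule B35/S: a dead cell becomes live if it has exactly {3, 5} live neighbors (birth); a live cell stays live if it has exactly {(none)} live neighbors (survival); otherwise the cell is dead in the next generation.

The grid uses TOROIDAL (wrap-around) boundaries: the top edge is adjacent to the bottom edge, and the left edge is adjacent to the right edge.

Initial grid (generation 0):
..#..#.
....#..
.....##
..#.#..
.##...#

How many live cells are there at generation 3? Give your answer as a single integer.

Answer: 11

Derivation:
Simulating step by step:
Generation 0 (given above): 10 live cells
Generation 1: 10 live cells
.#.#...
......#
...##..
##.#..#
.....#.
Generation 2: 11 live cells
.......
..###..
..#..##
..#..#.
.#..#.#
Generation 3: 11 live cells
..#.##.
.....#.
.#.#...
##.##..
.....#.
Population at generation 3: 11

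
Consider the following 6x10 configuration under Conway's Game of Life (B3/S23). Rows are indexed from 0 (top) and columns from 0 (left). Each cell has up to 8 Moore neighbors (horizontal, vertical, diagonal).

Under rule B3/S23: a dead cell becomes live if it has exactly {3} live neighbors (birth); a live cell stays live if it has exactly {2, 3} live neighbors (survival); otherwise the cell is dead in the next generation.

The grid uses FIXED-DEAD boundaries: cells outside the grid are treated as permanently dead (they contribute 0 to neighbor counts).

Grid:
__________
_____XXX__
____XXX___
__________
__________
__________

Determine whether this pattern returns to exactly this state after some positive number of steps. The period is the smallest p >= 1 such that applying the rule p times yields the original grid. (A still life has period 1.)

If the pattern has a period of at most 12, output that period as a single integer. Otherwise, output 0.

Simulating and comparing each generation to the original:
Gen 0 (original, given above): 6 live cells
Gen 1: 6 live cells, differs from original
Gen 2: 6 live cells, MATCHES original -> period = 2

Answer: 2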